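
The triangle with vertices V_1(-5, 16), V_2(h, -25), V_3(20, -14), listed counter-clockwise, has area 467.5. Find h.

-2

The doubled signed area Σ (x_i y_{i+1} − x_{i+1} y_i) is linear in h.
With h=0 it equals 875; the coefficient of h is -30 (from the two edges through V_2).
So -30·h + 875 = 2·467.5 = 935 ⇒ h = -2.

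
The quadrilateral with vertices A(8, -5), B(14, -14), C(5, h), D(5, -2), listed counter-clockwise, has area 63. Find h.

13

Write out the shoelace sum; only the two edges meeting at C involve h:
2·Area = [(14·h − 5·(-14)) + (5·(-2) − 5·h)] + -51
       = 9·h + 9 = 126
⇒ h = 13.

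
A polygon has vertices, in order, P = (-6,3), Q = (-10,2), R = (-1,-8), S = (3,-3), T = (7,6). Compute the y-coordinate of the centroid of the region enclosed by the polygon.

Apply Gauss's area formula. First the cross-terms c_i = x_i·y_{i+1} − x_{i+1}·y_i:
  18, 82, 27, 39, 57  ⇒  2A = 223, A = 111.5.
Then Σ (y_i + y_{i+1})·c_i = -69, so ȳ = -69 / (6·111.5) = -23/223.

-23/223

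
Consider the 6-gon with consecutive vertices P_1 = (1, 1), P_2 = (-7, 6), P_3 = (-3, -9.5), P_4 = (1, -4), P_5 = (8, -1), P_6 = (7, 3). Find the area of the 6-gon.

92.5

Σ = (13) + (84.5) + (21.5) + (31) + (31) + (4) = 185
Area = |Σ|/2 = 92.5.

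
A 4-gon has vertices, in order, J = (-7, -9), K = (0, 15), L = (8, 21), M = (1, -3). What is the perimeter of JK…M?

|JK| = √((7)² + (24)²) = √625 = 25
|KL| = √((8)² + (6)²) = √100 = 10
|LM| = √((-7)² + (-24)²) = √625 = 25
|MJ| = √((-8)² + (-6)²) = √100 = 10
Perimeter = 25 + 10 + 25 + 10 = 70.

70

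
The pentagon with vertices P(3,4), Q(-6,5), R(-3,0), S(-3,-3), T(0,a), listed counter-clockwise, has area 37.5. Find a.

-2

The doubled signed area Σ (x_i y_{i+1} − x_{i+1} y_i) is linear in a.
With a=0 it equals 63; the coefficient of a is -6 (from the two edges through T).
So -6·a + 63 = 2·37.5 = 75 ⇒ a = -2.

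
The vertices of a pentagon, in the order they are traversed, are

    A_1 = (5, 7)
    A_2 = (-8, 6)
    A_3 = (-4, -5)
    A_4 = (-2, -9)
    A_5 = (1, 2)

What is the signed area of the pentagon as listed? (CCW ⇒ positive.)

89

Apply the shoelace formula: 2A = Σ (x_i·y_{i+1} − x_{i+1}·y_i), indices taken mod 5.
Σ = (86) + (64) + (26) + (5) + (-3) = 178
Signed area = Σ/2 = 89 (positive ⇒ counter-clockwise traversal).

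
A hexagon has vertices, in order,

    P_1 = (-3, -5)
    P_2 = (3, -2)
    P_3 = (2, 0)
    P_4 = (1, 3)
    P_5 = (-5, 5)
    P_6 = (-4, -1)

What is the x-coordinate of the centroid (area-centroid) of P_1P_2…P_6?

-386/279

Apply the shoelace (surveyor's) formula. First the cross-terms c_i = x_i·y_{i+1} − x_{i+1}·y_i:
  21, 4, 6, 20, 25, 17  ⇒  2A = 93, A = 46.5.
Then Σ (x_i + x_{i+1})·c_i = -386, so x̄ = -386 / (6·46.5) = -386/279.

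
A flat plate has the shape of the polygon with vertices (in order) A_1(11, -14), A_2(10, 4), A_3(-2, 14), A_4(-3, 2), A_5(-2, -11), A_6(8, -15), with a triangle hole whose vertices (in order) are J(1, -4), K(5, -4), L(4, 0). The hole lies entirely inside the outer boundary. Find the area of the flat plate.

281

Outer boundary:
A_1→A_2: (11)(4) − (10)(-14) = 184
A_2→A_3: (10)(14) − (-2)(4) = 148
A_3→A_4: (-2)(2) − (-3)(14) = 38
A_4→A_5: (-3)(-11) − (-2)(2) = 37
A_5→A_6: (-2)(-15) − (8)(-11) = 118
A_6→A_1: (8)(-14) − (11)(-15) = 53
Σ = 578
Area = |Σ|/2 = 289.
Hole:
Apply the surveyor's formula: 2A = Σ (x_i·y_{i+1} − x_{i+1}·y_i), indices taken mod 3.
Σ = (16) + (16) + (-16) = 16
Area = |Σ|/2 = 8.
Net area = 289 − 8 = 281.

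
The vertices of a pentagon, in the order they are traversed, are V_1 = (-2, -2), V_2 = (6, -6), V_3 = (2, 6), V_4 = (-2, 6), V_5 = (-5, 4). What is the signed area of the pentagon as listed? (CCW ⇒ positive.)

Apply Gauss's area formula: 2A = Σ (x_i·y_{i+1} − x_{i+1}·y_i), indices taken mod 5.
V_1→V_2: (-2)(-6) − (6)(-2) = 24
V_2→V_3: (6)(6) − (2)(-6) = 48
V_3→V_4: (2)(6) − (-2)(6) = 24
V_4→V_5: (-2)(4) − (-5)(6) = 22
V_5→V_1: (-5)(-2) − (-2)(4) = 18
Σ = 136
Signed area = Σ/2 = 68 (positive ⇒ counter-clockwise traversal).

68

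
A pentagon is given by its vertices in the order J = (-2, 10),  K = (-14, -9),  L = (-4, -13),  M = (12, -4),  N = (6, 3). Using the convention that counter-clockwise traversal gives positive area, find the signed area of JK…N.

Σ = (158) + (146) + (172) + (60) + (66) = 602
Signed area = Σ/2 = 301 (positive ⇒ counter-clockwise traversal).

301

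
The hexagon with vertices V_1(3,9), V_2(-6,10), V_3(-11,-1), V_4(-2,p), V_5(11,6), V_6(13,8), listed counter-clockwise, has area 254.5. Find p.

-10

Write out the shoelace sum; only the two edges meeting at V_4 involve p:
2·Area = [((-11)·p − (-2)·(-1)) + ((-2)·6 − 11·p)] + 303
       = -22·p + 289 = 509
⇒ p = -10.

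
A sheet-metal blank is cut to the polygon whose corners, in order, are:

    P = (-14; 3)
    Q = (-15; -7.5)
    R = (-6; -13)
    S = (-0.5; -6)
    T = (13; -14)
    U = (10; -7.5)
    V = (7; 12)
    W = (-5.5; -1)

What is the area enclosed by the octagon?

Apply the surveyor's formula: 2A = Σ (x_i·y_{i+1} − x_{i+1}·y_i), indices taken mod 8.
Cross-terms: 150, 150, 29.5, 85, 42.5, 172.5, 59, -30.5  ⇒  Σ = 658
Area = |Σ|/2 = 329.

329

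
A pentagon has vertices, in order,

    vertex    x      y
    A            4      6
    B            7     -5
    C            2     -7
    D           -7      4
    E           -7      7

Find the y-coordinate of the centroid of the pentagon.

Apply the shoelace (surveyor's) formula. First the cross-terms c_i = x_i·y_{i+1} − x_{i+1}·y_i:
  -62, -39, -41, -21, -70  ⇒  2A = -233, A = -116.5.
Then Σ (y_i + y_{i+1})·c_i = -612, so ȳ = -612 / (6·(-116.5)) = 204/233.

204/233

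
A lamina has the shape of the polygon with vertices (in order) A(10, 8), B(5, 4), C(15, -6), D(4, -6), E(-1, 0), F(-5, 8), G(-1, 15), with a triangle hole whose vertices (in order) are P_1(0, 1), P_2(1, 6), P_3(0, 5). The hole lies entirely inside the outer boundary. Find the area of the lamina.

Outer boundary:
Σ = (0) + (-90) + (-66) + (-6) + (-8) + (-67) + (-158) = -395
Area = |Σ|/2 = 197.5.
Hole:
Apply the shoelace formula: 2A = Σ (x_i·y_{i+1} − x_{i+1}·y_i), indices taken mod 3.
Σ = (-1) + (5) + (0) = 4
Area = |Σ|/2 = 2.
Net area = 197.5 − 2 = 195.5.

195.5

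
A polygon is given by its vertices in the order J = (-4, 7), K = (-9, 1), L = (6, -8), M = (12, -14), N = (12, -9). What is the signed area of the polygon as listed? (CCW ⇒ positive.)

122.5

Apply Gauss's area formula: 2A = Σ (x_i·y_{i+1} − x_{i+1}·y_i), indices taken mod 5.
J→K: (-4)(1) − (-9)(7) = 59
K→L: (-9)(-8) − (6)(1) = 66
L→M: (6)(-14) − (12)(-8) = 12
M→N: (12)(-9) − (12)(-14) = 60
N→J: (12)(7) − (-4)(-9) = 48
Σ = 245
Signed area = Σ/2 = 122.5 (positive ⇒ counter-clockwise traversal).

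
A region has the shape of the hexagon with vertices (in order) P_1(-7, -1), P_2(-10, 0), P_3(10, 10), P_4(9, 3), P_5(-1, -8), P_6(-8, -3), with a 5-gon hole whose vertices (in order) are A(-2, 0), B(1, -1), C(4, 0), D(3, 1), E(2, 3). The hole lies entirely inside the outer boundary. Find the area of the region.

145

Outer boundary:
Σ = (-10) + (-100) + (-60) + (-69) + (-61) + (-13) = -313
Area = |Σ|/2 = 156.5.
Hole:
Cross-terms: 2, 4, 4, 7, 6  ⇒  Σ = 23
Area = |Σ|/2 = 11.5.
Net area = 156.5 − 11.5 = 145.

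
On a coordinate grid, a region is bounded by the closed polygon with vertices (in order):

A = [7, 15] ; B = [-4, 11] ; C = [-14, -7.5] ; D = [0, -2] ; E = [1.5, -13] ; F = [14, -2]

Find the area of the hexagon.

377.5

Σ = (137) + (184) + (28) + (3) + (179) + (224) = 755
Area = |Σ|/2 = 377.5.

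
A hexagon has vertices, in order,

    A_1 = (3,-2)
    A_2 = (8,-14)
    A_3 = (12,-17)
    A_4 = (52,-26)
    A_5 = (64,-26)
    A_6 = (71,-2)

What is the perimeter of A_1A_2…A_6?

164

|A_1A_2| = √((5)² + (-12)²) = √169 = 13
|A_2A_3| = √((4)² + (-3)²) = √25 = 5
|A_3A_4| = √((40)² + (-9)²) = √1681 = 41
|A_4A_5| = √((12)² + (0)²) = √144 = 12
|A_5A_6| = √((7)² + (24)²) = √625 = 25
|A_6A_1| = √((-68)² + (0)²) = √4624 = 68
Perimeter = 13 + 5 + 41 + 12 + 25 + 68 = 164.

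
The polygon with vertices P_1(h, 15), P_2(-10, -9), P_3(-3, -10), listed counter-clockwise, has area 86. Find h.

-6

Write out the shoelace sum; only the two edges meeting at P_1 involve h:
2·Area = [((-3)·15 − h·(-10)) + (h·(-9) − (-10)·15)] + 73
       = 1·h + 178 = 172
⇒ h = -6.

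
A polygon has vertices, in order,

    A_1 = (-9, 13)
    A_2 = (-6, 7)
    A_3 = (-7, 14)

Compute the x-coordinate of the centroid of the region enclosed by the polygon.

-22/3

Apply the shoelace formula. First the cross-terms c_i = x_i·y_{i+1} − x_{i+1}·y_i:
  15, -35, 35  ⇒  2A = 15, A = 7.5.
Then Σ (x_i + x_{i+1})·c_i = -330, so x̄ = -330 / (6·7.5) = -22/3.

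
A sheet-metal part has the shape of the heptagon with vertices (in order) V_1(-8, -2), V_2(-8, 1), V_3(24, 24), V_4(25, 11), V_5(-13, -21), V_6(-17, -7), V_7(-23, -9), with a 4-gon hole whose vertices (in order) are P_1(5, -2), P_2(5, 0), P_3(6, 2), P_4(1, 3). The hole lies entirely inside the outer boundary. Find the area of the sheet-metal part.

619.5

Outer boundary:
V_1→V_2: (-8)(1) − (-8)(-2) = -24
V_2→V_3: (-8)(24) − (24)(1) = -216
V_3→V_4: (24)(11) − (25)(24) = -336
V_4→V_5: (25)(-21) − (-13)(11) = -382
V_5→V_6: (-13)(-7) − (-17)(-21) = -266
V_6→V_7: (-17)(-9) − (-23)(-7) = -8
V_7→V_1: (-23)(-2) − (-8)(-9) = -26
Σ = -1258
Area = |Σ|/2 = 629.
Hole:
Σ = (10) + (10) + (16) + (-17) = 19
Area = |Σ|/2 = 9.5.
Net area = 629 − 9.5 = 619.5.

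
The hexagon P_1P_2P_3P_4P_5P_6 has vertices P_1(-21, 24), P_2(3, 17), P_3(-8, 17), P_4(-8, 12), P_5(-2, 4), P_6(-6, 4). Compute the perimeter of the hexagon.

|P_1P_2| = √((24)² + (-7)²) = √625 = 25
|P_2P_3| = √((-11)² + (0)²) = √121 = 11
|P_3P_4| = √((0)² + (-5)²) = √25 = 5
|P_4P_5| = √((6)² + (-8)²) = √100 = 10
|P_5P_6| = √((-4)² + (0)²) = √16 = 4
|P_6P_1| = √((-15)² + (20)²) = √625 = 25
Perimeter = 25 + 11 + 5 + 10 + 4 + 25 = 80.

80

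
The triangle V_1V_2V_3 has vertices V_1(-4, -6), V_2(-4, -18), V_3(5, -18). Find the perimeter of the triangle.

36

|V_1V_2| = √((0)² + (-12)²) = √144 = 12
|V_2V_3| = √((9)² + (0)²) = √81 = 9
|V_3V_1| = √((-9)² + (12)²) = √225 = 15
Perimeter = 12 + 9 + 15 = 36.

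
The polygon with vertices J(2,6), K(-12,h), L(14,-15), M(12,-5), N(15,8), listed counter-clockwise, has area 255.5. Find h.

8

Write out the shoelace sum; only the two edges meeting at K involve h:
2·Area = [(2·h − (-12)·6) + ((-12)·(-15) − 14·h)] + 355
       = -12·h + 607 = 511
⇒ h = 8.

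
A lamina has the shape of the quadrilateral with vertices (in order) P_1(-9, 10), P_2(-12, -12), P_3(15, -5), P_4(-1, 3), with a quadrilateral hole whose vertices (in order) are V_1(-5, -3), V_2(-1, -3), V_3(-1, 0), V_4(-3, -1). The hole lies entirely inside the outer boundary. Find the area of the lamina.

Outer boundary:
Apply the surveyor's formula: 2A = Σ (x_i·y_{i+1} − x_{i+1}·y_i), indices taken mod 4.
Cross-terms: 228, 240, 40, 17  ⇒  Σ = 525
Area = |Σ|/2 = 262.5.
Hole:
Apply the shoelace formula: 2A = Σ (x_i·y_{i+1} − x_{i+1}·y_i), indices taken mod 4.
Cross-terms: 12, -3, 1, 4  ⇒  Σ = 14
Area = |Σ|/2 = 7.
Net area = 262.5 − 7 = 255.5.

255.5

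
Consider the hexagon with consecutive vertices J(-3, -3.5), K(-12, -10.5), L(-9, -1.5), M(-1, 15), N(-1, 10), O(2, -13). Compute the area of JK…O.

135.75

Apply Gauss's area formula: 2A = Σ (x_i·y_{i+1} − x_{i+1}·y_i), indices taken mod 6.
Σ = (-10.5) + (-76.5) + (-136.5) + (5) + (-7) + (-46) = -271.5
Area = |Σ|/2 = 135.75.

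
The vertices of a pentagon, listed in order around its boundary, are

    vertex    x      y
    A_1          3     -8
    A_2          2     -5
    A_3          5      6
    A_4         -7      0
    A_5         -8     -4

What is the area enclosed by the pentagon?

92

Apply the surveyor's formula: 2A = Σ (x_i·y_{i+1} − x_{i+1}·y_i), indices taken mod 5.
A_1→A_2: (3)(-5) − (2)(-8) = 1
A_2→A_3: (2)(6) − (5)(-5) = 37
A_3→A_4: (5)(0) − (-7)(6) = 42
A_4→A_5: (-7)(-4) − (-8)(0) = 28
A_5→A_1: (-8)(-8) − (3)(-4) = 76
Σ = 184
Area = |Σ|/2 = 92.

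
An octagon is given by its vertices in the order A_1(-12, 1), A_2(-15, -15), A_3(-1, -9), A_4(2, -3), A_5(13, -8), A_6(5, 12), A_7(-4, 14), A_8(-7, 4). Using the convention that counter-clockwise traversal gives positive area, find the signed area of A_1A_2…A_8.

398

Apply the shoelace (surveyor's) formula: 2A = Σ (x_i·y_{i+1} − x_{i+1}·y_i), indices taken mod 8.
Σ = (195) + (120) + (21) + (23) + (196) + (118) + (82) + (41) = 796
Signed area = Σ/2 = 398 (positive ⇒ counter-clockwise traversal).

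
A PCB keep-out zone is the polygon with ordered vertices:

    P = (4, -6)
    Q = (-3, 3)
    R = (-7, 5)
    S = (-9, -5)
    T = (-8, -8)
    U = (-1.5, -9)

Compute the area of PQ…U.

Apply the surveyor's formula: 2A = Σ (x_i·y_{i+1} − x_{i+1}·y_i), indices taken mod 6.
Σ = (-6) + (6) + (80) + (32) + (60) + (45) = 217
Area = |Σ|/2 = 108.5.

108.5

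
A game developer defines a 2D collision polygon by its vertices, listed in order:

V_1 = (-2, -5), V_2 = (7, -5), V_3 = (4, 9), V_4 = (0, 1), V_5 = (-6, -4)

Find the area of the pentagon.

Σ = (45) + (83) + (4) + (6) + (22) = 160
Area = |Σ|/2 = 80.

80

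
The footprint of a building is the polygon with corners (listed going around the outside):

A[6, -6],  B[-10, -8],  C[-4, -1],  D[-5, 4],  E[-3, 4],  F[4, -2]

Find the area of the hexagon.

90.5

Apply the shoelace formula: 2A = Σ (x_i·y_{i+1} − x_{i+1}·y_i), indices taken mod 6.
Σ = (-108) + (-22) + (-21) + (-8) + (-10) + (-12) = -181
Area = |Σ|/2 = 90.5.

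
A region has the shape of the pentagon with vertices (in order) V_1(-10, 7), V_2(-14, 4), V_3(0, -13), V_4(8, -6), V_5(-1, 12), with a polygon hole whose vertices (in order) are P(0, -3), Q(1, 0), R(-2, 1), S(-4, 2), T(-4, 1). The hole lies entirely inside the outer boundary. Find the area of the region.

Outer boundary:
Apply the surveyor's formula: 2A = Σ (x_i·y_{i+1} − x_{i+1}·y_i), indices taken mod 5.
Cross-terms: 58, 182, 104, 90, 113  ⇒  Σ = 547
Area = |Σ|/2 = 273.5.
Hole:
Apply the surveyor's formula: 2A = Σ (x_i·y_{i+1} − x_{i+1}·y_i), indices taken mod 5.
Cross-terms: 3, 1, 0, 4, 12  ⇒  Σ = 20
Area = |Σ|/2 = 10.
Net area = 273.5 − 10 = 263.5.

263.5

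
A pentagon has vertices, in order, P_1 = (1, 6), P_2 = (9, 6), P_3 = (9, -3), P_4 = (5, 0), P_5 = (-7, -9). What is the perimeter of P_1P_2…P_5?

|P_1P_2| = √((8)² + (0)²) = √64 = 8
|P_2P_3| = √((0)² + (-9)²) = √81 = 9
|P_3P_4| = √((-4)² + (3)²) = √25 = 5
|P_4P_5| = √((-12)² + (-9)²) = √225 = 15
|P_5P_1| = √((8)² + (15)²) = √289 = 17
Perimeter = 8 + 9 + 5 + 15 + 17 = 54.

54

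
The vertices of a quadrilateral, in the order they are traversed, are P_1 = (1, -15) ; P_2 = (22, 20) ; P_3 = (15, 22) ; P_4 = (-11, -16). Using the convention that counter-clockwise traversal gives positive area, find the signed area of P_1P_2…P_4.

Apply the shoelace (surveyor's) formula: 2A = Σ (x_i·y_{i+1} − x_{i+1}·y_i), indices taken mod 4.
Σ = (350) + (184) + (2) + (181) = 717
Signed area = Σ/2 = 358.5 (positive ⇒ counter-clockwise traversal).

358.5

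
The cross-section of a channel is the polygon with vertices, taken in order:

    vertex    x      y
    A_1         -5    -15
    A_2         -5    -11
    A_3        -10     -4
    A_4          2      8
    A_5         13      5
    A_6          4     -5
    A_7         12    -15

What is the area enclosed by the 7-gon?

Apply the shoelace (surveyor's) formula: 2A = Σ (x_i·y_{i+1} − x_{i+1}·y_i), indices taken mod 7.
Cross-terms: -20, -90, -72, -94, -85, 0, -255  ⇒  Σ = -616
Area = |Σ|/2 = 308.

308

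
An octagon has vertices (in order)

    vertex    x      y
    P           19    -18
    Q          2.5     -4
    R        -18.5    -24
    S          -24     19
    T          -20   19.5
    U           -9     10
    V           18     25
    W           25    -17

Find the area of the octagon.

Σ = (-31) + (-134) + (-927.5) + (-88) + (-24.5) + (-405) + (-931) + (-127) = -2668
Area = |Σ|/2 = 1334.

1334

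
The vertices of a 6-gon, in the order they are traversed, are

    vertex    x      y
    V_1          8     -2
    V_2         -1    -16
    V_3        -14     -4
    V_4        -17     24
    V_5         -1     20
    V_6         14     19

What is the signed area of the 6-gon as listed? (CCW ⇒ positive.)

Apply Gauss's area formula: 2A = Σ (x_i·y_{i+1} − x_{i+1}·y_i), indices taken mod 6.
V_1→V_2: (8)(-16) − (-1)(-2) = -130
V_2→V_3: (-1)(-4) − (-14)(-16) = -220
V_3→V_4: (-14)(24) − (-17)(-4) = -404
V_4→V_5: (-17)(20) − (-1)(24) = -316
V_5→V_6: (-1)(19) − (14)(20) = -299
V_6→V_1: (14)(-2) − (8)(19) = -180
Σ = -1549
Signed area = Σ/2 = -774.5 (negative ⇒ clockwise traversal).

-774.5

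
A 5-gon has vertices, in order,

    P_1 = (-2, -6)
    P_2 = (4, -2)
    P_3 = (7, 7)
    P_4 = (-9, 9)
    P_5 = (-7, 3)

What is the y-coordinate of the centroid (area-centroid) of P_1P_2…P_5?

Apply the surveyor's formula. First the cross-terms c_i = x_i·y_{i+1} − x_{i+1}·y_i:
  28, 42, 126, 36, 48  ⇒  2A = 280, A = 140.
Then Σ (y_i + y_{i+1})·c_i = 2290, so ȳ = 2290 / (6·140) = 229/84.

229/84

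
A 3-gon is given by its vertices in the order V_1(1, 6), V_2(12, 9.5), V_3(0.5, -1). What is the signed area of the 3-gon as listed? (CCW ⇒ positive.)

-37.625

Σ = (-62.5) + (-16.75) + (4) = -75.25
Signed area = Σ/2 = -37.625 (negative ⇒ clockwise traversal).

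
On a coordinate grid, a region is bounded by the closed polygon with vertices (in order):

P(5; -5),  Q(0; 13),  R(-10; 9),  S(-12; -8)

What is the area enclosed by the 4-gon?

241.5

P→Q: (5)(13) − (0)(-5) = 65
Q→R: (0)(9) − (-10)(13) = 130
R→S: (-10)(-8) − (-12)(9) = 188
S→P: (-12)(-5) − (5)(-8) = 100
Σ = 483
Area = |Σ|/2 = 241.5.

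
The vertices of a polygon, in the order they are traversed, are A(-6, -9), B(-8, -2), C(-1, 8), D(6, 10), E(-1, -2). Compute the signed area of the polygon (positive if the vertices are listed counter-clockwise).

-94.5

Apply the shoelace formula: 2A = Σ (x_i·y_{i+1} − x_{i+1}·y_i), indices taken mod 5.
A→B: (-6)(-2) − (-8)(-9) = -60
B→C: (-8)(8) − (-1)(-2) = -66
C→D: (-1)(10) − (6)(8) = -58
D→E: (6)(-2) − (-1)(10) = -2
E→A: (-1)(-9) − (-6)(-2) = -3
Σ = -189
Signed area = Σ/2 = -94.5 (negative ⇒ clockwise traversal).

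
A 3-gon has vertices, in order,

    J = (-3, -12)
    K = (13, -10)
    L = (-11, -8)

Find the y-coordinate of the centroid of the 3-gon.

-10

Apply the shoelace (surveyor's) formula. First the cross-terms c_i = x_i·y_{i+1} − x_{i+1}·y_i:
  186, -214, 108  ⇒  2A = 80, A = 40.
Then Σ (y_i + y_{i+1})·c_i = -2400, so ȳ = -2400 / (6·40) = -10.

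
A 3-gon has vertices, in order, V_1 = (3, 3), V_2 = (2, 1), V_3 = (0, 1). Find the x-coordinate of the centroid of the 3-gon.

Apply the shoelace (surveyor's) formula. First the cross-terms c_i = x_i·y_{i+1} − x_{i+1}·y_i:
  -3, 2, -3  ⇒  2A = -4, A = -2.
Then Σ (x_i + x_{i+1})·c_i = -20, so x̄ = -20 / (6·(-2)) = 5/3.

5/3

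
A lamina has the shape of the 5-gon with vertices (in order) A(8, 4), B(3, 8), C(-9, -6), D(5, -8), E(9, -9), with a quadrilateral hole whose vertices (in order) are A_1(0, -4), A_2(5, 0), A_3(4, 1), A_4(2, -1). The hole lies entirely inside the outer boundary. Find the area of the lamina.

166

Outer boundary:
Apply the surveyor's formula: 2A = Σ (x_i·y_{i+1} − x_{i+1}·y_i), indices taken mod 5.
Σ = (52) + (54) + (102) + (27) + (108) = 343
Area = |Σ|/2 = 171.5.
Hole:
Apply the surveyor's formula: 2A = Σ (x_i·y_{i+1} − x_{i+1}·y_i), indices taken mod 4.
Σ = (20) + (5) + (-6) + (-8) = 11
Area = |Σ|/2 = 5.5.
Net area = 171.5 − 5.5 = 166.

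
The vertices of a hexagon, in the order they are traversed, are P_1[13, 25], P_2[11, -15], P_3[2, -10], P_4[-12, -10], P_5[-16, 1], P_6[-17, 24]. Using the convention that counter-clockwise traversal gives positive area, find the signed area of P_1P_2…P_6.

-983

P_1→P_2: (13)(-15) − (11)(25) = -470
P_2→P_3: (11)(-10) − (2)(-15) = -80
P_3→P_4: (2)(-10) − (-12)(-10) = -140
P_4→P_5: (-12)(1) − (-16)(-10) = -172
P_5→P_6: (-16)(24) − (-17)(1) = -367
P_6→P_1: (-17)(25) − (13)(24) = -737
Σ = -1966
Signed area = Σ/2 = -983 (negative ⇒ clockwise traversal).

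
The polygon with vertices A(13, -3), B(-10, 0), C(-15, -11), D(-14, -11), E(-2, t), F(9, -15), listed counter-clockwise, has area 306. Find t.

-15

Write out the shoelace sum; only the two edges meeting at E involve t:
2·Area = [((-14)·t − (-2)·(-11)) + ((-2)·(-15) − 9·t)] + 259
       = -23·t + 267 = 612
⇒ t = -15.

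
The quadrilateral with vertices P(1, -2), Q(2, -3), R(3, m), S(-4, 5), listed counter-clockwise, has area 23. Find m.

The doubled signed area Σ (x_i y_{i+1} − x_{i+1} y_i) is linear in m.
With m=0 it equals 28; the coefficient of m is 6 (from the two edges through R).
So 6·m + 28 = 2·23 = 46 ⇒ m = 3.

3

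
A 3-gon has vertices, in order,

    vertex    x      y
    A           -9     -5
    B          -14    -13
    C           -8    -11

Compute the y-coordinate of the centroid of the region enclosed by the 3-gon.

Apply the shoelace (surveyor's) formula. First the cross-terms c_i = x_i·y_{i+1} − x_{i+1}·y_i:
  47, 50, -59  ⇒  2A = 38, A = 19.
Then Σ (y_i + y_{i+1})·c_i = -1102, so ȳ = -1102 / (6·19) = -29/3.

-29/3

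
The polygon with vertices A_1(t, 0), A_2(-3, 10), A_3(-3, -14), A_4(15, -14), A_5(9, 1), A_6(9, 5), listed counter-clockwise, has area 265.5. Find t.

Write out the shoelace sum; only the two edges meeting at A_1 involve t:
2·Area = [(9·0 − t·5) + (t·10 − (-3)·0)] + 501
       = 5·t + 501 = 531
⇒ t = 6.

6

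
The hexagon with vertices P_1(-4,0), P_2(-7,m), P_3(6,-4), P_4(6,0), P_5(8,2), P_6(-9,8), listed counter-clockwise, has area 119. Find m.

The doubled signed area Σ (x_i y_{i+1} − x_{i+1} y_i) is linear in m.
With m=0 it equals 178; the coefficient of m is -10 (from the two edges through P_2).
So -10·m + 178 = 2·119 = 238 ⇒ m = -6.

-6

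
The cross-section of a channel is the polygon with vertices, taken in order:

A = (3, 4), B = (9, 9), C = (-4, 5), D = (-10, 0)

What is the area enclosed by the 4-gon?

Σ = (-9) + (81) + (50) + (-40) = 82
Area = |Σ|/2 = 41.

41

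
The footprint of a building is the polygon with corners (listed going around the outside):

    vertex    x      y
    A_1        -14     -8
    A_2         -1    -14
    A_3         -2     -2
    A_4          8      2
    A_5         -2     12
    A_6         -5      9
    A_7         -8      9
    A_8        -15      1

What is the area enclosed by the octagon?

A_1→A_2: (-14)(-14) − (-1)(-8) = 188
A_2→A_3: (-1)(-2) − (-2)(-14) = -26
A_3→A_4: (-2)(2) − (8)(-2) = 12
A_4→A_5: (8)(12) − (-2)(2) = 100
A_5→A_6: (-2)(9) − (-5)(12) = 42
A_6→A_7: (-5)(9) − (-8)(9) = 27
A_7→A_8: (-8)(1) − (-15)(9) = 127
A_8→A_1: (-15)(-8) − (-14)(1) = 134
Σ = 604
Area = |Σ|/2 = 302.

302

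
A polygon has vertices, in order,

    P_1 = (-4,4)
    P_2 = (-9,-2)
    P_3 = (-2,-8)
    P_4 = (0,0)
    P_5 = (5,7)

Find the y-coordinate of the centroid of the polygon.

-2/15

Apply the surveyor's formula. First the cross-terms c_i = x_i·y_{i+1} − x_{i+1}·y_i:
  44, 68, 0, 0, 48  ⇒  2A = 160, A = 80.
Then Σ (y_i + y_{i+1})·c_i = -64, so ȳ = -64 / (6·80) = -2/15.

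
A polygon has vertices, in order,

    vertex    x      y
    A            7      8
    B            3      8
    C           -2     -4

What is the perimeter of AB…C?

32

|AB| = √((-4)² + (0)²) = √16 = 4
|BC| = √((-5)² + (-12)²) = √169 = 13
|CA| = √((9)² + (12)²) = √225 = 15
Perimeter = 4 + 13 + 15 = 32.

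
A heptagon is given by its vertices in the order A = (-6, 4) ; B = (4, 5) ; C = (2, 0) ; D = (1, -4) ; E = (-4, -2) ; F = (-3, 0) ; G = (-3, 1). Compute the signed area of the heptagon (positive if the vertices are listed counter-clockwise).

-48.5

Σ = (-46) + (-10) + (-8) + (-18) + (-6) + (-3) + (-6) = -97
Signed area = Σ/2 = -48.5 (negative ⇒ clockwise traversal).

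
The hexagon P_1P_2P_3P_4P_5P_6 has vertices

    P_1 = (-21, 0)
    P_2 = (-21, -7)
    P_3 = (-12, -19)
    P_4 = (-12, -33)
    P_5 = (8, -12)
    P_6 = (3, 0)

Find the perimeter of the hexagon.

102

|P_1P_2| = √((0)² + (-7)²) = √49 = 7
|P_2P_3| = √((9)² + (-12)²) = √225 = 15
|P_3P_4| = √((0)² + (-14)²) = √196 = 14
|P_4P_5| = √((20)² + (21)²) = √841 = 29
|P_5P_6| = √((-5)² + (12)²) = √169 = 13
|P_6P_1| = √((-24)² + (0)²) = √576 = 24
Perimeter = 7 + 15 + 14 + 29 + 13 + 24 = 102.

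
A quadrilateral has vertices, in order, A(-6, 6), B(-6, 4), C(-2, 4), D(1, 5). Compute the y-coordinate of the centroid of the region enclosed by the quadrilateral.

131/27

Apply Gauss's area formula. First the cross-terms c_i = x_i·y_{i+1} − x_{i+1}·y_i:
  12, -16, -14, 36  ⇒  2A = 18, A = 9.
Then Σ (y_i + y_{i+1})·c_i = 262, so ȳ = 262 / (6·9) = 131/27.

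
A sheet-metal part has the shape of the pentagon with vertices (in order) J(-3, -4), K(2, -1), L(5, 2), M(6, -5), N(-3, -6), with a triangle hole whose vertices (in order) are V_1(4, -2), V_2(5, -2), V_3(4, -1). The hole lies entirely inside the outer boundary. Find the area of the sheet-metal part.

Outer boundary:
Apply the surveyor's formula: 2A = Σ (x_i·y_{i+1} − x_{i+1}·y_i), indices taken mod 5.
Cross-terms: 11, 9, -37, -51, -6  ⇒  Σ = -74
Area = |Σ|/2 = 37.
Hole:
Σ = (2) + (3) + (-4) = 1
Area = |Σ|/2 = 0.5.
Net area = 37 − 0.5 = 36.5.

36.5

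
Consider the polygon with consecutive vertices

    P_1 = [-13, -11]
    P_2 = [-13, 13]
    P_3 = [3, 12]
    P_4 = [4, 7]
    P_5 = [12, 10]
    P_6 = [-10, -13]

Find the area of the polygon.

346.5

Apply the shoelace formula: 2A = Σ (x_i·y_{i+1} − x_{i+1}·y_i), indices taken mod 6.
Σ = (-312) + (-195) + (-27) + (-44) + (-56) + (-59) = -693
Area = |Σ|/2 = 346.5.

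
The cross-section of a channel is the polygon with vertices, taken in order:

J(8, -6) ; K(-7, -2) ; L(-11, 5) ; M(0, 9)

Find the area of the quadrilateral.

143

J→K: (8)(-2) − (-7)(-6) = -58
K→L: (-7)(5) − (-11)(-2) = -57
L→M: (-11)(9) − (0)(5) = -99
M→J: (0)(-6) − (8)(9) = -72
Σ = -286
Area = |Σ|/2 = 143.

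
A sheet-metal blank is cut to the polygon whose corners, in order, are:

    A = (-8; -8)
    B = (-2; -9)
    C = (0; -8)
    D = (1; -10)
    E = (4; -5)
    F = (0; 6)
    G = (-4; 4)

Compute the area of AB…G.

113.5

Apply the shoelace formula: 2A = Σ (x_i·y_{i+1} − x_{i+1}·y_i), indices taken mod 7.
Cross-terms: 56, 16, 8, 35, 24, 24, 64  ⇒  Σ = 227
Area = |Σ|/2 = 113.5.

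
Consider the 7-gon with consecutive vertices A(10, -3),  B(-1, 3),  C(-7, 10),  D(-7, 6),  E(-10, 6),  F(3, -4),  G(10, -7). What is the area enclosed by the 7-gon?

Apply Gauss's area formula: 2A = Σ (x_i·y_{i+1} − x_{i+1}·y_i), indices taken mod 7.
Σ = (27) + (11) + (28) + (18) + (22) + (19) + (40) = 165
Area = |Σ|/2 = 82.5.

82.5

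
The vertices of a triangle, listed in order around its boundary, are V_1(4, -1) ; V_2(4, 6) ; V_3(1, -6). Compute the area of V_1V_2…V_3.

10.5

Cross-terms: 28, -30, 23  ⇒  Σ = 21
Area = |Σ|/2 = 10.5.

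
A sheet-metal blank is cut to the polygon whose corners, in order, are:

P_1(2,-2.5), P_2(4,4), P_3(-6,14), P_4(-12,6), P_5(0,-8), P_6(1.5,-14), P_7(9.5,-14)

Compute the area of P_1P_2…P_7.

Apply the shoelace (surveyor's) formula: 2A = Σ (x_i·y_{i+1} − x_{i+1}·y_i), indices taken mod 7.
P_1→P_2: (2)(4) − (4)(-2.5) = 18
P_2→P_3: (4)(14) − (-6)(4) = 80
P_3→P_4: (-6)(6) − (-12)(14) = 132
P_4→P_5: (-12)(-8) − (0)(6) = 96
P_5→P_6: (0)(-14) − (1.5)(-8) = 12
P_6→P_7: (1.5)(-14) − (9.5)(-14) = 112
P_7→P_1: (9.5)(-2.5) − (2)(-14) = 4.25
Σ = 454.25
Area = |Σ|/2 = 227.125.

227.125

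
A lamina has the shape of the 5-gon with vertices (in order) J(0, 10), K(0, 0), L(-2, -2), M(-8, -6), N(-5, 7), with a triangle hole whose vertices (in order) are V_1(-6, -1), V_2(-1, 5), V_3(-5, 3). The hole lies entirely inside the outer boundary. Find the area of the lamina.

63

Outer boundary:
Apply the surveyor's formula: 2A = Σ (x_i·y_{i+1} − x_{i+1}·y_i), indices taken mod 5.
J→K: (0)(0) − (0)(10) = 0
K→L: (0)(-2) − (-2)(0) = 0
L→M: (-2)(-6) − (-8)(-2) = -4
M→N: (-8)(7) − (-5)(-6) = -86
N→J: (-5)(10) − (0)(7) = -50
Σ = -140
Area = |Σ|/2 = 70.
Hole:
Apply the surveyor's formula: 2A = Σ (x_i·y_{i+1} − x_{i+1}·y_i), indices taken mod 3.
Σ = (-31) + (22) + (23) = 14
Area = |Σ|/2 = 7.
Net area = 70 − 7 = 63.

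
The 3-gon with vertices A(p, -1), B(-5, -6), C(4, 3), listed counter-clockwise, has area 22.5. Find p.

-5

Write out the shoelace sum; only the two edges meeting at A involve p:
2·Area = [(4·(-1) − p·3) + (p·(-6) − (-5)·(-1))] + 9
       = -9·p + 0 = 45
⇒ p = -5.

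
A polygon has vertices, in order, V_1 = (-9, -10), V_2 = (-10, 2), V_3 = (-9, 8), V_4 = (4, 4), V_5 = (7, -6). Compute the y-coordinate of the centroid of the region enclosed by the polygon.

Apply the surveyor's formula. First the cross-terms c_i = x_i·y_{i+1} − x_{i+1}·y_i:
  -118, -62, -68, -52, -124  ⇒  2A = -424, A = -212.
Then Σ (y_i + y_{i+1})·c_i = 1596, so ȳ = 1596 / (6·(-212)) = -133/106.

-133/106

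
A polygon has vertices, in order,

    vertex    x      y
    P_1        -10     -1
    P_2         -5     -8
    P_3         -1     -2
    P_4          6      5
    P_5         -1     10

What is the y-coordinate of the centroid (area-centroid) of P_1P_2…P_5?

121/75

Apply Gauss's area formula. First the cross-terms c_i = x_i·y_{i+1} − x_{i+1}·y_i:
  75, 2, 7, 65, 101  ⇒  2A = 250, A = 125.
Then Σ (y_i + y_{i+1})·c_i = 1210, so ȳ = 1210 / (6·125) = 121/75.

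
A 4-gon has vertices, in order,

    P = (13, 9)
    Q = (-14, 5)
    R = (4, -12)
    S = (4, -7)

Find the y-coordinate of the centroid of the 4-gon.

Apply the surveyor's formula. First the cross-terms c_i = x_i·y_{i+1} − x_{i+1}·y_i:
  191, 148, 20, 127  ⇒  2A = 486, A = 243.
Then Σ (y_i + y_{i+1})·c_i = 1512, so ȳ = 1512 / (6·243) = 28/27.

28/27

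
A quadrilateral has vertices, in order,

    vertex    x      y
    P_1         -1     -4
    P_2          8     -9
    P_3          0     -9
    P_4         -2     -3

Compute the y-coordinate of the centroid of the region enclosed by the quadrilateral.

-236/33

Apply the surveyor's formula. First the cross-terms c_i = x_i·y_{i+1} − x_{i+1}·y_i:
  41, -72, -18, 5  ⇒  2A = -44, A = -22.
Then Σ (y_i + y_{i+1})·c_i = 944, so ȳ = 944 / (6·(-22)) = -236/33.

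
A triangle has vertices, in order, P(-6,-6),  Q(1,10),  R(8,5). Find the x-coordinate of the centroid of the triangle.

Apply the shoelace (surveyor's) formula. First the cross-terms c_i = x_i·y_{i+1} − x_{i+1}·y_i:
  -54, -75, -18  ⇒  2A = -147, A = -73.5.
Then Σ (x_i + x_{i+1})·c_i = -441, so x̄ = -441 / (6·(-73.5)) = 1.

1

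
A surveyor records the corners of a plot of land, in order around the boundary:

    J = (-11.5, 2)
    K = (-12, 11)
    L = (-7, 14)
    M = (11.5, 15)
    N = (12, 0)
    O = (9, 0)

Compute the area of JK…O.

J→K: (-11.5)(11) − (-12)(2) = -102.5
K→L: (-12)(14) − (-7)(11) = -91
L→M: (-7)(15) − (11.5)(14) = -266
M→N: (11.5)(0) − (12)(15) = -180
N→O: (12)(0) − (9)(0) = 0
O→J: (9)(2) − (-11.5)(0) = 18
Σ = -621.5
Area = |Σ|/2 = 310.75.

310.75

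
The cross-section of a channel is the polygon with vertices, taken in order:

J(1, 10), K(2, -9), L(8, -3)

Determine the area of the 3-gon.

60

Cross-terms: -29, 66, 83  ⇒  Σ = 120
Area = |Σ|/2 = 60.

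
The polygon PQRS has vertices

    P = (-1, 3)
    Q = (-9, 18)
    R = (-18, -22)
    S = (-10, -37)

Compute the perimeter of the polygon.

|PQ| = √((-8)² + (15)²) = √289 = 17
|QR| = √((-9)² + (-40)²) = √1681 = 41
|RS| = √((8)² + (-15)²) = √289 = 17
|SP| = √((9)² + (40)²) = √1681 = 41
Perimeter = 17 + 41 + 17 + 41 = 116.

116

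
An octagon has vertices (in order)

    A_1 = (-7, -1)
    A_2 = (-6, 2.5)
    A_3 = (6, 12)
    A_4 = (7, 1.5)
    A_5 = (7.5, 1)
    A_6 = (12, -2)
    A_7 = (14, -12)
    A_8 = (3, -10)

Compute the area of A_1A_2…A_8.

254.875

Σ = (-23.5) + (-87) + (-75) + (-4.25) + (-27) + (-116) + (-104) + (-73) = -509.75
Area = |Σ|/2 = 254.875.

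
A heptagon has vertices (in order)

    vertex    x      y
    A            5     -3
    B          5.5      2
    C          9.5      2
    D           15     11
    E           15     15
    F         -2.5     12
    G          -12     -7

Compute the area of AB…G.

Cross-terms: 26.5, -8, 74.5, 60, 217.5, 161.5, 71  ⇒  Σ = 603
Area = |Σ|/2 = 301.5.

301.5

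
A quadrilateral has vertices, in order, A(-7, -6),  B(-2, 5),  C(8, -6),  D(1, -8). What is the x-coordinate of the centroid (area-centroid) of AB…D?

-7/39

Apply Gauss's area formula. First the cross-terms c_i = x_i·y_{i+1} − x_{i+1}·y_i:
  -47, -28, -58, -62  ⇒  2A = -195, A = -97.5.
Then Σ (x_i + x_{i+1})·c_i = 105, so x̄ = 105 / (6·(-97.5)) = -7/39.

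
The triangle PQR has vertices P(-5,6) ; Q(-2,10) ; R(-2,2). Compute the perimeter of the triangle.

18

|PQ| = √((3)² + (4)²) = √25 = 5
|QR| = √((0)² + (-8)²) = √64 = 8
|RP| = √((-3)² + (4)²) = √25 = 5
Perimeter = 5 + 8 + 5 = 18.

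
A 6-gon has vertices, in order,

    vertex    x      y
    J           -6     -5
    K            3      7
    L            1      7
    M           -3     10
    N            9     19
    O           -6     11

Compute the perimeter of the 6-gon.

70

|JK| = √((9)² + (12)²) = √225 = 15
|KL| = √((-2)² + (0)²) = √4 = 2
|LM| = √((-4)² + (3)²) = √25 = 5
|MN| = √((12)² + (9)²) = √225 = 15
|NO| = √((-15)² + (-8)²) = √289 = 17
|OJ| = √((0)² + (-16)²) = √256 = 16
Perimeter = 15 + 2 + 5 + 15 + 17 + 16 = 70.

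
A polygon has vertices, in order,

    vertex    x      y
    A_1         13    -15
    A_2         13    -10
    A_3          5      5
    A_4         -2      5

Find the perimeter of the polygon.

|A_1A_2| = √((0)² + (5)²) = √25 = 5
|A_2A_3| = √((-8)² + (15)²) = √289 = 17
|A_3A_4| = √((-7)² + (0)²) = √49 = 7
|A_4A_1| = √((15)² + (-20)²) = √625 = 25
Perimeter = 5 + 17 + 7 + 25 = 54.

54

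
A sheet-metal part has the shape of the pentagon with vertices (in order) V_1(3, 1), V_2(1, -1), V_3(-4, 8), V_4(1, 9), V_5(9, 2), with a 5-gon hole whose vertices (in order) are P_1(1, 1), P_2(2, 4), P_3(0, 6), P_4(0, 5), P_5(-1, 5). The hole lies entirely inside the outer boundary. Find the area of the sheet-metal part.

Outer boundary:
Apply the shoelace formula: 2A = Σ (x_i·y_{i+1} − x_{i+1}·y_i), indices taken mod 5.
V_1→V_2: (3)(-1) − (1)(1) = -4
V_2→V_3: (1)(8) − (-4)(-1) = 4
V_3→V_4: (-4)(9) − (1)(8) = -44
V_4→V_5: (1)(2) − (9)(9) = -79
V_5→V_1: (9)(1) − (3)(2) = 3
Σ = -120
Area = |Σ|/2 = 60.
Hole:
Apply the shoelace (surveyor's) formula: 2A = Σ (x_i·y_{i+1} − x_{i+1}·y_i), indices taken mod 5.
Cross-terms: 2, 12, 0, 5, -6  ⇒  Σ = 13
Area = |Σ|/2 = 6.5.
Net area = 60 − 6.5 = 53.5.

53.5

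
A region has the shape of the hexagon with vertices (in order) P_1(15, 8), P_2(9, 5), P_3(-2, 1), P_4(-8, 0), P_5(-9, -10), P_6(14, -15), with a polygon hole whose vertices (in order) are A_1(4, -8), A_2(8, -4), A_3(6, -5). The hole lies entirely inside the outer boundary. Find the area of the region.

Outer boundary:
Apply the shoelace formula: 2A = Σ (x_i·y_{i+1} − x_{i+1}·y_i), indices taken mod 6.
P_1→P_2: (15)(5) − (9)(8) = 3
P_2→P_3: (9)(1) − (-2)(5) = 19
P_3→P_4: (-2)(0) − (-8)(1) = 8
P_4→P_5: (-8)(-10) − (-9)(0) = 80
P_5→P_6: (-9)(-15) − (14)(-10) = 275
P_6→P_1: (14)(8) − (15)(-15) = 337
Σ = 722
Area = |Σ|/2 = 361.
Hole:
Apply the surveyor's formula: 2A = Σ (x_i·y_{i+1} − x_{i+1}·y_i), indices taken mod 3.
Σ = (48) + (-16) + (-28) = 4
Area = |Σ|/2 = 2.
Net area = 361 − 2 = 359.

359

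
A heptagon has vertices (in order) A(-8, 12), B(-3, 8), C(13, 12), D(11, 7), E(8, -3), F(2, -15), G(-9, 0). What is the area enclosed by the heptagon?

327.5

Σ = (-28) + (-140) + (-41) + (-89) + (-114) + (-135) + (-108) = -655
Area = |Σ|/2 = 327.5.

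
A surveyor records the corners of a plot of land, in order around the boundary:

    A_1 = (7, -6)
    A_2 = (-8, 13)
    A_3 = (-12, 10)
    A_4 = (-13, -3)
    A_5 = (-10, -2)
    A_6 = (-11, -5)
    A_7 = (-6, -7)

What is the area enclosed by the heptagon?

Cross-terms: 43, 76, 166, -4, 28, 47, 85  ⇒  Σ = 441
Area = |Σ|/2 = 220.5.

220.5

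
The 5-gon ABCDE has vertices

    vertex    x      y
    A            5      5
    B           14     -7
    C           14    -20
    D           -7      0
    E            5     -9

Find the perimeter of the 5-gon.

|AB| = √((9)² + (-12)²) = √225 = 15
|BC| = √((0)² + (-13)²) = √169 = 13
|CD| = √((-21)² + (20)²) = √841 = 29
|DE| = √((12)² + (-9)²) = √225 = 15
|EA| = √((0)² + (14)²) = √196 = 14
Perimeter = 15 + 13 + 29 + 15 + 14 = 86.

86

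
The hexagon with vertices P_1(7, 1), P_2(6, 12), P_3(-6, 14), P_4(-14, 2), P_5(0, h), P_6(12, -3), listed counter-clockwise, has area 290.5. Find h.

The doubled signed area Σ (x_i y_{i+1} − x_{i+1} y_i) is linear in h.
With h=0 it equals 451; the coefficient of h is -26 (from the two edges through P_5).
So -26·h + 451 = 2·290.5 = 581 ⇒ h = -5.

-5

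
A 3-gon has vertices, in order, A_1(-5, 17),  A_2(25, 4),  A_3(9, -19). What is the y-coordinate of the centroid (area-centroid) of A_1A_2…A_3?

Apply the shoelace (surveyor's) formula. First the cross-terms c_i = x_i·y_{i+1} − x_{i+1}·y_i:
  -445, -511, 58  ⇒  2A = -898, A = -449.
Then Σ (y_i + y_{i+1})·c_i = -1796, so ȳ = -1796 / (6·(-449)) = 2/3.

2/3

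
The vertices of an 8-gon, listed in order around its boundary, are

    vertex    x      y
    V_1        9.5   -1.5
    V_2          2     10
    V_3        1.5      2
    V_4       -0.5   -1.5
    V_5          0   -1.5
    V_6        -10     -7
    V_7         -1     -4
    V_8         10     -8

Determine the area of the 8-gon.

106.75

Apply Gauss's area formula: 2A = Σ (x_i·y_{i+1} − x_{i+1}·y_i), indices taken mod 8.
Σ = (98) + (-11) + (-1.25) + (0.75) + (-15) + (33) + (48) + (61) = 213.5
Area = |Σ|/2 = 106.75.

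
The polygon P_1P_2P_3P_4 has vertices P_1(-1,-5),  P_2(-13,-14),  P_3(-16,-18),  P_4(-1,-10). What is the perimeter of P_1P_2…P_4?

42

|P_1P_2| = √((-12)² + (-9)²) = √225 = 15
|P_2P_3| = √((-3)² + (-4)²) = √25 = 5
|P_3P_4| = √((15)² + (8)²) = √289 = 17
|P_4P_1| = √((0)² + (5)²) = √25 = 5
Perimeter = 15 + 5 + 17 + 5 = 42.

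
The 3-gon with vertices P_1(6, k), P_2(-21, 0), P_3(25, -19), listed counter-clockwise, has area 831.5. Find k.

The doubled signed area Σ (x_i y_{i+1} − x_{i+1} y_i) is linear in k.
With k=0 it equals 513; the coefficient of k is 46 (from the two edges through P_1).
So 46·k + 513 = 2·831.5 = 1663 ⇒ k = 25.

25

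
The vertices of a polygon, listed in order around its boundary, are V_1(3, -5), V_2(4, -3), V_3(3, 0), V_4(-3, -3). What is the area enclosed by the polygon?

17.5

Apply Gauss's area formula: 2A = Σ (x_i·y_{i+1} − x_{i+1}·y_i), indices taken mod 4.
Σ = (11) + (9) + (-9) + (24) = 35
Area = |Σ|/2 = 17.5.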